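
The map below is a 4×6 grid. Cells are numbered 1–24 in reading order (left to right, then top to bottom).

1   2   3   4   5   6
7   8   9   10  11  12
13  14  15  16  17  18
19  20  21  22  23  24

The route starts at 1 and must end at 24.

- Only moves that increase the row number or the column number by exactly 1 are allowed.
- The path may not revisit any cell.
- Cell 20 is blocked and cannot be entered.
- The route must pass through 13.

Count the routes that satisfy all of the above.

4

A right/down-only route from 1 to 24 makes exactly 3 down-moves and 5 right-moves in some order.
With no other constraints that would be C(8,3) = 56 routes.
Split at 13 and multiply the segment counts (each segment already excludes blocked cells): 1→13: 1; 13→24: 4; product = 4.
That gives 4 routes.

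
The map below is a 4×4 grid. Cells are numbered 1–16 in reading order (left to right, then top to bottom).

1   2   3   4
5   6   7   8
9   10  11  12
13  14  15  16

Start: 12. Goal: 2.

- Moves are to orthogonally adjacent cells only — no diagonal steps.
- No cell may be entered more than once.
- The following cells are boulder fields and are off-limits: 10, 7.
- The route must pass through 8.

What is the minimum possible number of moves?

Any route passes through 8 somewhere between 12 and 2. Summing Manhattan distances along the two legs (12 → 8 → 2) gives a lower bound of 1 + 3 = 4 moves.
A route of 4 moves achieves this: 12 → 8 → 4 → 3 → 2.
Since 4 matches the lower bound, it is optimal.

4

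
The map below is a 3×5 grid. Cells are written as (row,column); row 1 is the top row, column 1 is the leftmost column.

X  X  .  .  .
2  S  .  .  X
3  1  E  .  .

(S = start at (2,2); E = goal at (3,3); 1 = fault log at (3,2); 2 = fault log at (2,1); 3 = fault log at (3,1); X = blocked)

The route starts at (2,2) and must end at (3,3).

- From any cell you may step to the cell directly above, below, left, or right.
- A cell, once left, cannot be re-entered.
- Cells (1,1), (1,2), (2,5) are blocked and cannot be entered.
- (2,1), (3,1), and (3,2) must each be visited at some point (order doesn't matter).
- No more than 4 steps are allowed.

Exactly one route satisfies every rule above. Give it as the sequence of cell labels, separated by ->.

The budget equals the shortest possible length, so every move has to be on a shortest route through the required cells.
Route from (2,2): left to (2,1), down to (3,1), 2× right (reaching (3,3)) — 4 moves in all.
Check: all required cells visited; 4 ≤ 4 moves.

(2,2) -> (2,1) -> (3,1) -> (3,2) -> (3,3)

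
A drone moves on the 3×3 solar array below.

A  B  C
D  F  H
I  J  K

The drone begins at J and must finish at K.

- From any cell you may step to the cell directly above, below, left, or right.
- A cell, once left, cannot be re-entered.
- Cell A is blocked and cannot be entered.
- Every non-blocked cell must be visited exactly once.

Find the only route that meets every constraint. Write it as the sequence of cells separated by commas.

J, I, D, F, B, C, H, K

Need to visit all 8 open cells exactly once, starting at J and ending at K.
Cell I has only two open neighbours (D and J), so the path must pass straight through it: one of those is the cell it's entered from and the other is where it exits.
Route from J: left 1 to I, up 1 to D, right 1 to F, up 1 to B, right 1 to C, down 2 to K — 7 moves in all.
Check: all 8 open cells covered.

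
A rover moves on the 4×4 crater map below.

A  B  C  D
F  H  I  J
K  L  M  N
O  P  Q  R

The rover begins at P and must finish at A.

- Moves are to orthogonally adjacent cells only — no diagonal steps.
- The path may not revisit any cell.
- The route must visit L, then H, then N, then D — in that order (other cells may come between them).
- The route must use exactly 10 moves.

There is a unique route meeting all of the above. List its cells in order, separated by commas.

P, L, H, I, M, N, J, D, C, B, A

The waypoints must appear in the order L, H, N, D, with no cell reused.
Route from P: 2× up (reaching H), right to I, down to M, right to N, 2× up (reaching D), 3× left (reaching A) — 10 moves in all.
Check: order respected (L at step 1, H at step 2, N at step 5, D at step 7); 10 moves as required.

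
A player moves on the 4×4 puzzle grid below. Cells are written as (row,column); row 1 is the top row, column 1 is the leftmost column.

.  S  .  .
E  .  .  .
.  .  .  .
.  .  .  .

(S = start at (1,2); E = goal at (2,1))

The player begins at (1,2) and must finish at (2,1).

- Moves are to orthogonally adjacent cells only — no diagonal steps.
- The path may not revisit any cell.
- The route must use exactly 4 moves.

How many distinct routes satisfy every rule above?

2

Need simple routes of exactly 4 moves from (1,2) to (2,1) (Manhattan distance 2, so 1 moves are spent on a detour and 1 undoing it).
Enumerating: (1,2) (2,2) (3,2) (3,1) (2,1) | (1,2) (1,3) (2,3) (2,2) (2,1).
That gives 2 routes.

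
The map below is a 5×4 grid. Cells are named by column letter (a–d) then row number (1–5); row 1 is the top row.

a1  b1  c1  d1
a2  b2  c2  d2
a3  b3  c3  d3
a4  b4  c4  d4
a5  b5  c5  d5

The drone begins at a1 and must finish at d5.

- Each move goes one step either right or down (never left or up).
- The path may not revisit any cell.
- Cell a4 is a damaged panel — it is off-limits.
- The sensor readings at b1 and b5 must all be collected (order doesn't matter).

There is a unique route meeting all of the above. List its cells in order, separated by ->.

a1 -> b1 -> b2 -> b3 -> b4 -> b5 -> c5 -> d5

Moves only go right or down, so the column and row indices never decrease.
Route from a1: right 1 to b1, down 4 to b5, right 2 to d5 — 7 moves in all.
Check: all required cells visited.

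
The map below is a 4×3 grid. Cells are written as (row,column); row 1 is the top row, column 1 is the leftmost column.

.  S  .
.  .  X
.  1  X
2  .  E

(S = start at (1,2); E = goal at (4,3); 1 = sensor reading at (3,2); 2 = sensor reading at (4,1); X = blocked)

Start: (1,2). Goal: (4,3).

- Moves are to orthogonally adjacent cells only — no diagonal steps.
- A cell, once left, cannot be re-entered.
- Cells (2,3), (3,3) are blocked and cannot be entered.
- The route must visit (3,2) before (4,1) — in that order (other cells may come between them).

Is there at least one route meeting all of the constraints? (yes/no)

One route that works: (1,2) → (2,2) → (3,2) → (3,1) → (4,1) → (4,2) → (4,3).

yes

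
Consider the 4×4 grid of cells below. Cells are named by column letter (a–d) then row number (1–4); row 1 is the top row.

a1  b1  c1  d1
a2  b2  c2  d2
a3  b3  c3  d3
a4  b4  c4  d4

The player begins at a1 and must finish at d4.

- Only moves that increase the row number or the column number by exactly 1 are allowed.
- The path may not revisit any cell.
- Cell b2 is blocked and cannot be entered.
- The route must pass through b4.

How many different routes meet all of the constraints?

A right/down-only route from a1 to d4 makes exactly 3 down-moves and 3 right-moves in some order.
With no other constraints that would be C(6,3) = 20 routes.
Split at b4 and multiply the segment counts (each segment already excludes blocked cells): a1→b4: 2; b4→d4: 1; product = 2.
That gives 2 routes.

2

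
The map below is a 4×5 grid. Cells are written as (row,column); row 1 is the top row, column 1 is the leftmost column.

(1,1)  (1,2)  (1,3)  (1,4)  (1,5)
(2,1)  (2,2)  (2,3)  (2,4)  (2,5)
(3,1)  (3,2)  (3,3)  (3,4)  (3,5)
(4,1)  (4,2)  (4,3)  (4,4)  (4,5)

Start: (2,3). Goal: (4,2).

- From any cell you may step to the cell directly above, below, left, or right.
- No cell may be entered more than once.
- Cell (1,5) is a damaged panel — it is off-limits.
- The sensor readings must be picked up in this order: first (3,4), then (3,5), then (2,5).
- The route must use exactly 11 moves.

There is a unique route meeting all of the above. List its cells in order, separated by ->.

(2,3) -> (3,3) -> (3,4) -> (3,5) -> (2,5) -> (2,4) -> (1,4) -> (1,3) -> (1,2) -> (2,2) -> (3,2) -> (4,2)

The waypoints must appear in the order (3,4), (3,5), (2,5), with no cell reused.
Route from (2,3): down to (3,3), 2× right (reaching (3,5)), up to (2,5), left to (2,4), up to (1,4), 2× left (reaching (1,2)), 3× down (reaching (4,2)) — 11 moves in all.
Check: order respected ((3,4) at step 2, (3,5) at step 3, (2,5) at step 4); 11 moves as required.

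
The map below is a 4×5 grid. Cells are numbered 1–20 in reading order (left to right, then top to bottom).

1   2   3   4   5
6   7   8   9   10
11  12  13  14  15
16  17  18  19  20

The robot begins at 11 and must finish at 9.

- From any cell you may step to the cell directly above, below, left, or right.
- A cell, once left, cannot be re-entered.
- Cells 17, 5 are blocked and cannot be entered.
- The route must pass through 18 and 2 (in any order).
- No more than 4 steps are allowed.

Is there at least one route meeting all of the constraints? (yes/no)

Even ignoring the no-revisit rule, getting from 11 to 9, taking the cheapest ordering 11 → 2 → 18 → 9 needs at least 3 + 4 + 3 = 10 moves (Manhattan distance per leg), which exceeds the 4-move limit.

no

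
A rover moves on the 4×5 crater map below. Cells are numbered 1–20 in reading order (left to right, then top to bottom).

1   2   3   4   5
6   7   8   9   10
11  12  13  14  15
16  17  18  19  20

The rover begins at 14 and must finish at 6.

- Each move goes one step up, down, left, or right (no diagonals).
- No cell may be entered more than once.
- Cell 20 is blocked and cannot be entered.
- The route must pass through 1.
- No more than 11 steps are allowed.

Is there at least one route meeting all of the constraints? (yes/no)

yes

One route that works: 14 → 9 → 4 → 3 → 2 → 1 → 6.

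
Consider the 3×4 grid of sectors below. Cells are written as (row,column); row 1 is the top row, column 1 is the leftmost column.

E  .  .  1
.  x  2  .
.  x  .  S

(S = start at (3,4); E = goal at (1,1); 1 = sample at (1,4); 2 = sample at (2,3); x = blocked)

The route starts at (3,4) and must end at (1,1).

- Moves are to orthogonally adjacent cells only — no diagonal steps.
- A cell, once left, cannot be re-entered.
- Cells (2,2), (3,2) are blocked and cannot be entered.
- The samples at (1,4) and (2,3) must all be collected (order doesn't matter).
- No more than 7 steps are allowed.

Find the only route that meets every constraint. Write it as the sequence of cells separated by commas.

(3,4), (3,3), (2,3), (2,4), (1,4), (1,3), (1,2), (1,1)

Any route must reach (1,4) and (2,3) and still end at (1,1) within 7 moves, so the order of the required stops is forced.
Route from (3,4): left to (3,3), up to (2,3), right to (2,4), up to (1,4), 3× left (reaching (1,1)) — 7 moves in all.
Check: all required cells visited; 7 ≤ 7 moves.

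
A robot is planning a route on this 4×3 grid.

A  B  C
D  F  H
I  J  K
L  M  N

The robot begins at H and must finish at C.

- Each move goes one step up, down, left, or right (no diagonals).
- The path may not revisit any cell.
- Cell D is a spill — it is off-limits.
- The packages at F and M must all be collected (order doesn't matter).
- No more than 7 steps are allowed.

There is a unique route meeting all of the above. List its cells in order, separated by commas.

H, K, N, M, J, F, B, C

The 7-move cap with required stops at F, M leaves no slack for detours.
Route from H: down 2 to N, left 1 to M, up 3 to B, right 1 to C — 7 moves in all.
Check: all required cells visited; 7 ≤ 7 moves.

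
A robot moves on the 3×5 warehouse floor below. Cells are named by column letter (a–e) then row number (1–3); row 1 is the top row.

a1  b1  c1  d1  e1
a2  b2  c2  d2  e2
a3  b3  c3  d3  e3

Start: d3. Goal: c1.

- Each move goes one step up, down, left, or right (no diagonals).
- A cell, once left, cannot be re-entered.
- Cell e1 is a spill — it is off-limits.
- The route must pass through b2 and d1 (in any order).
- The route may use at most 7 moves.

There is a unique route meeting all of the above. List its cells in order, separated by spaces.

The 7-move cap with required stops at b2, d1 leaves no slack for detours.
Route from d3: 2× left (reaching b3), up to b2, 2× right (reaching d2), up to d1, left to c1 — 7 moves in all.
Check: all required cells visited; 7 ≤ 7 moves.

d3 c3 b3 b2 c2 d2 d1 c1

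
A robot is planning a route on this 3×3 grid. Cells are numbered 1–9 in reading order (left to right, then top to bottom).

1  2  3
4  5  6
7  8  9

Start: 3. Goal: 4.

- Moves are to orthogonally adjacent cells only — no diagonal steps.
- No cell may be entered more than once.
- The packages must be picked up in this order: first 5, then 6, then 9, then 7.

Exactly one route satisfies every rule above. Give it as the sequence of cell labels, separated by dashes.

The waypoints must appear in the order 5, 6, 9, 7, with no cell reused.
Route from 3: left to 2, down to 5, right to 6, down to 9, 2× left (reaching 7), up to 4 — 7 moves in all.
Check: order respected (5 at step 2, 6 at step 3, 9 at step 4, 7 at step 6).

3 - 2 - 5 - 6 - 9 - 8 - 7 - 4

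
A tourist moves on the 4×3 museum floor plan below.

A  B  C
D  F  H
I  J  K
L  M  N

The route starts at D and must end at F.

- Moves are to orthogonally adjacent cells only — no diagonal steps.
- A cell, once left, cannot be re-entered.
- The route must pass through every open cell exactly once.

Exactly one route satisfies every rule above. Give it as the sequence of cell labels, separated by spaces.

Need to visit all 12 open cells exactly once, starting at D and ending at F.
Cell A has only two open neighbours (D and B), so the path must pass straight through it: one of those is the cell it's entered from and the other is where it exits.
Route from D: up 1 to A, right 2 to C, down 3 to N, left 2 to L, up 1 to I, right 1 to J, up 1 to F — 11 moves in all.
Check: all 12 open cells covered.

D A B C H K N M L I J F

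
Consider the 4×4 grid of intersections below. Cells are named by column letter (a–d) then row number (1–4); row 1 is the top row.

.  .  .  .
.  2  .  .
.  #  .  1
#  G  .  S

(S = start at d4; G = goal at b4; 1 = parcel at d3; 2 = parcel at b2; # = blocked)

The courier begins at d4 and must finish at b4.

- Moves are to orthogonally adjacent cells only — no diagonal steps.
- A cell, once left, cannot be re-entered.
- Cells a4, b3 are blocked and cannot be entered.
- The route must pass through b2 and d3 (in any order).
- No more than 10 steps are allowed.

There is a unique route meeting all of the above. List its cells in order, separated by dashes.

d4 - d3 - d2 - d1 - c1 - b1 - b2 - c2 - c3 - c4 - b4

Any route must reach b2 and d3 and still end at b4 within 10 moves, so the order of the required stops is forced.
Route from d4: up 3 to d1, left 2 to b1, down 1 to b2, right 1 to c2, down 2 to c4, left 1 to b4 — 10 moves in all.
Check: all required cells visited; 10 ≤ 10 moves.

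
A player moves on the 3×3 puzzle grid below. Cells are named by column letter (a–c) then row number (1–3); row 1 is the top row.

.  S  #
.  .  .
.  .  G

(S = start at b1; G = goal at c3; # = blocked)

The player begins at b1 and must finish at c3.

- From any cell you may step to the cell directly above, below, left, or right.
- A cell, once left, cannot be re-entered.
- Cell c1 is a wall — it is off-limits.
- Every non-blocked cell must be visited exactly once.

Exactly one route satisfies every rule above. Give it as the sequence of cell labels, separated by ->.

Need to visit all 8 open cells exactly once, starting at b1 and ending at c3.
Cell a1 has only two open neighbours (a2 and b1), so the path must pass straight through it: one of those is the cell it's entered from and the other is where it exits.
Route from b1: left 1 to a1, down 2 to a3, right 1 to b3, up 1 to b2, right 1 to c2, down 1 to c3 — 7 moves in all.
Check: all 8 open cells covered.

b1 -> a1 -> a2 -> a3 -> b3 -> b2 -> c2 -> c3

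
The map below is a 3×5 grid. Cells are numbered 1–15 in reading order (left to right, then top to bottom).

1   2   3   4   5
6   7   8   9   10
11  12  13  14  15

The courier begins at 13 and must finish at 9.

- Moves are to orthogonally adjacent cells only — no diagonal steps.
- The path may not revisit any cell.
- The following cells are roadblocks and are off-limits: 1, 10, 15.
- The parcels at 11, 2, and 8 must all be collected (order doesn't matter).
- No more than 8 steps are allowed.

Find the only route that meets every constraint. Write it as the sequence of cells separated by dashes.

The 8-move cap with required stops at 11, 2, 8 leaves no slack for detours.
Route from 13: 2× left (reaching 11), up to 6, right to 7, up to 2, right to 3, down to 8, right to 9 — 8 moves in all.
Check: all required cells visited; 8 ≤ 8 moves.

13 - 12 - 11 - 6 - 7 - 2 - 3 - 8 - 9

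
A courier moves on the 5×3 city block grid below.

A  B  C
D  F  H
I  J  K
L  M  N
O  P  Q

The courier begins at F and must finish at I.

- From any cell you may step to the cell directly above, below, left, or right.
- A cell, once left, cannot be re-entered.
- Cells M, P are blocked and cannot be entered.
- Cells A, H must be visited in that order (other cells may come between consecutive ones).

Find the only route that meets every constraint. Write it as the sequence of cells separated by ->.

F -> D -> A -> B -> C -> H -> K -> J -> I

The waypoints must appear in the order A, H, with no cell reused.
Route from F: left 1 to D, up 1 to A, right 2 to C, down 2 to K, left 2 to I — 8 moves in all.
Check: order respected (A at step 2, H at step 5).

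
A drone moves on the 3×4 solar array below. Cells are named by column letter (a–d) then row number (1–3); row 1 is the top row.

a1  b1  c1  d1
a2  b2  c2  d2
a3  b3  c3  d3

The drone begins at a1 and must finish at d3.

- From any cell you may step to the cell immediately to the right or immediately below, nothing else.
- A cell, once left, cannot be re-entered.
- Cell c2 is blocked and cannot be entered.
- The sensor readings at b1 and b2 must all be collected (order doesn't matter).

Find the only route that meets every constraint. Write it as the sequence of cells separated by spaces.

Moves only go right or down, so the column and row indices never decrease.
Route from a1: right 1 to b1, down 2 to b3, right 2 to d3 — 5 moves in all.
Check: all required cells visited.

a1 b1 b2 b3 c3 d3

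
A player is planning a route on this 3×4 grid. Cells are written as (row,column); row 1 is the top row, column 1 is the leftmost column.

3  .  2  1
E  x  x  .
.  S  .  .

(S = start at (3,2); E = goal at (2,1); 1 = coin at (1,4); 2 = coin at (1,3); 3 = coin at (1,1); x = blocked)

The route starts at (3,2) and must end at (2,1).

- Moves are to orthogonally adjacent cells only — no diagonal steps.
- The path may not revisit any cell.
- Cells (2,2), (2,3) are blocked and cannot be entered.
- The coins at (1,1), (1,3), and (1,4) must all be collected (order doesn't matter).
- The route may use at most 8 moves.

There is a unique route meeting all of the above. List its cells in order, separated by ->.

Any route must reach (1,1), (1,3), and (1,4) and still end at (2,1) within 8 moves, so the order of the required stops is forced.
Route from (3,2): 2× right (reaching (3,4)), 2× up (reaching (1,4)), 3× left (reaching (1,1)), down to (2,1) — 8 moves in all.
Check: all required cells visited; 8 ≤ 8 moves.

(3,2) -> (3,3) -> (3,4) -> (2,4) -> (1,4) -> (1,3) -> (1,2) -> (1,1) -> (2,1)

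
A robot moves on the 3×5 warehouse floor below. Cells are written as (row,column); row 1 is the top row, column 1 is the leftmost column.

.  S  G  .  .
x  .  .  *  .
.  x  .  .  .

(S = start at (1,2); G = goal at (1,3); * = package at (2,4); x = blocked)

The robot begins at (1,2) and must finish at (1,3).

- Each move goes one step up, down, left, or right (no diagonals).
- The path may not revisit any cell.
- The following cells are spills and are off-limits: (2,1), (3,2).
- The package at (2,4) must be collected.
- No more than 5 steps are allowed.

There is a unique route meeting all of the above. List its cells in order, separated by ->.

The 5-move cap with required stops at (2,4) leaves no slack for detours.
Route from (1,2): down to (2,2), 2× right (reaching (2,4)), up to (1,4), left to (1,3) — 5 moves in all.
Check: all required cells visited; 5 ≤ 5 moves.

(1,2) -> (2,2) -> (2,3) -> (2,4) -> (1,4) -> (1,3)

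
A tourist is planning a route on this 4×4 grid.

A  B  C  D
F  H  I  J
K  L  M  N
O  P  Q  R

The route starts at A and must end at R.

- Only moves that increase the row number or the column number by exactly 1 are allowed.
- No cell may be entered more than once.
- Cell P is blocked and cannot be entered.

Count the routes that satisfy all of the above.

A right/down-only route from A to R makes exactly 3 down-moves and 3 right-moves in some order.
With no other constraints that would be C(6,3) = 20 routes.
Subtract routes through each blocked cell (inclusion–exclusion for overlaps): − through P: 4 → 16.
That gives 16 routes.

16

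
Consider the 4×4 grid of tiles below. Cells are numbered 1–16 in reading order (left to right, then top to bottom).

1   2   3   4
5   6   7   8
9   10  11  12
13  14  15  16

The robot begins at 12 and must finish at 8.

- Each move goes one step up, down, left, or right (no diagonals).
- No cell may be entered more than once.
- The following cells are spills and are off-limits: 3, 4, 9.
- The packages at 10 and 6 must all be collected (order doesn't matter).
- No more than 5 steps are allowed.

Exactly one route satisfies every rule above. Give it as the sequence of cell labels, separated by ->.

12 -> 11 -> 10 -> 6 -> 7 -> 8

The 5-move cap with required stops at 10, 6 leaves no slack for detours.
Route from 12: left 2 to 10, up 1 to 6, right 2 to 8 — 5 moves in all.
Check: all required cells visited; 5 ≤ 5 moves.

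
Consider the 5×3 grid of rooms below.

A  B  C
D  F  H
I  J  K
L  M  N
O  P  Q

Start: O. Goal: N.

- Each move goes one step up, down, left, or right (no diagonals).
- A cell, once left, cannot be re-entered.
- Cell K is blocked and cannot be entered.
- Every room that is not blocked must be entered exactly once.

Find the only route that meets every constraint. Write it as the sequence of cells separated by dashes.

O - L - I - D - A - B - C - H - F - J - M - P - Q - N

Need to visit all 14 open cells exactly once, starting at O and ending at N.
Cell H has only two open neighbours (C and F), so the path must pass straight through it: one of those is the cell it's entered from and the other is where it exits.
Route from O: 4× up (reaching A), 2× right (reaching C), down to H, left to F, 3× down (reaching P), right to Q, up to N — 13 moves in all.
Check: all 14 open cells covered.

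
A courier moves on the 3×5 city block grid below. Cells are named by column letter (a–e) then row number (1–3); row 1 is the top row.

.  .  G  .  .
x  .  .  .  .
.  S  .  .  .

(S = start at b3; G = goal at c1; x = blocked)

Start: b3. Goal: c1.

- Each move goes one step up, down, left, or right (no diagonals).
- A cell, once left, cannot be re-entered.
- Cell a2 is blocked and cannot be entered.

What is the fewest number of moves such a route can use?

3

The Manhattan distance from b3 to c1 is |3−1| + |2−3| = 3, so at least 3 moves are needed.
A route of 3 moves achieves this: b3 → b2 → b1 → c1.
Since 3 matches the lower bound, it is optimal.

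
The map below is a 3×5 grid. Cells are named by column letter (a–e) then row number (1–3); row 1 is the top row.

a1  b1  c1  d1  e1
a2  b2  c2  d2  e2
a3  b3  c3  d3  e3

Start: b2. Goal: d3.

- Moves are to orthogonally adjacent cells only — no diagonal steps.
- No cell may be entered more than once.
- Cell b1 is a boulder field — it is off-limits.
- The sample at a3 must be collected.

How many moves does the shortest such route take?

Any route passes through a3 somewhere between b2 and d3. Summing Manhattan distances along the two legs (b2 → a3 → d3) gives a lower bound of 2 + 3 = 5 moves.
A route of 5 moves achieves this: b2 → a2 → a3 → b3 → c3 → d3.
Since 5 matches the lower bound, it is optimal.

5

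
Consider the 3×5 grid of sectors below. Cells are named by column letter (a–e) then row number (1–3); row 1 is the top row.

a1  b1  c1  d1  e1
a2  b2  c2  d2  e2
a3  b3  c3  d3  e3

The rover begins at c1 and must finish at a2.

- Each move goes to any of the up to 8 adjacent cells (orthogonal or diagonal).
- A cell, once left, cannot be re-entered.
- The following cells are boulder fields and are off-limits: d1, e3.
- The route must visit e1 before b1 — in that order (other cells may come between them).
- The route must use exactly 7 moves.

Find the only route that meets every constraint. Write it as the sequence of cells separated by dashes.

The waypoints must appear in the order e1, b1, with no cell reused.
Route from c1: down-right to d2, up-right to e1, down to e2, down-left to d3, 2× up-left (reaching b1), down-left to a2 — 7 moves in all.
Check: order respected (e1 at step 2, b1 at step 6); 7 moves as required.

c1 - d2 - e1 - e2 - d3 - c2 - b1 - a2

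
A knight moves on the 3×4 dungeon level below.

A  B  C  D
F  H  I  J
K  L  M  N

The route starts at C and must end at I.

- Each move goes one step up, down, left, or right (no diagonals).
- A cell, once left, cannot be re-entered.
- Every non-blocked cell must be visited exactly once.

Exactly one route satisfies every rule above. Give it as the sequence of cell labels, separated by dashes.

Need to visit all 12 open cells exactly once, starting at C and ending at I.
Route from C: right to D, 2× down (reaching N), 3× left (reaching K), 2× up (reaching A), right to B, down to H, right to I — 11 moves in all.
Check: all 12 open cells covered.

C - D - J - N - M - L - K - F - A - B - H - I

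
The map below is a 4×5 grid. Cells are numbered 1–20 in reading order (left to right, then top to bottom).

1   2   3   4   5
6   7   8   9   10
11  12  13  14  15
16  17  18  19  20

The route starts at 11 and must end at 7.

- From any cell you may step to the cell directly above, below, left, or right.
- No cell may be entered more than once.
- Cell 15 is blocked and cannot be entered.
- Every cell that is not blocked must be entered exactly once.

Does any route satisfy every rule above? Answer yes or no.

no

Cell 20 has only one open neighbour but is neither the start nor the goal, so a Hamiltonian route would have to both enter and leave it through the same neighbour — impossible without revisiting.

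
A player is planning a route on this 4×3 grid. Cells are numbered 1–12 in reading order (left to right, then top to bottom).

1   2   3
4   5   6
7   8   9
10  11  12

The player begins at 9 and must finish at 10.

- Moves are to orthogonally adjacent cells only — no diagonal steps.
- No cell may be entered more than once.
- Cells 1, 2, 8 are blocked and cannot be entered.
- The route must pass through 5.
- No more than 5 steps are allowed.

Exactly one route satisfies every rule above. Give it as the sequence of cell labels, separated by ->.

9 -> 6 -> 5 -> 4 -> 7 -> 10

The 5-move cap with required stops at 5 leaves no slack for detours.
Route from 9: up 1 to 6, left 2 to 4, down 2 to 10 — 5 moves in all.
Check: all required cells visited; 5 ≤ 5 moves.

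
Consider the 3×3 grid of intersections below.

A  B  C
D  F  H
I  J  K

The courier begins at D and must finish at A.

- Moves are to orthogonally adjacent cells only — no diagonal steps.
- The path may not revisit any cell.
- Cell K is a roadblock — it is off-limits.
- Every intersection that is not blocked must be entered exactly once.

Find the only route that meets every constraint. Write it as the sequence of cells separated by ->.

Need to visit all 8 open cells exactly once, starting at D and ending at A.
Route from D: down to I, right to J, up to F, right to H, up to C, 2× left (reaching A) — 7 moves in all.
Check: all 8 open cells covered.

D -> I -> J -> F -> H -> C -> B -> A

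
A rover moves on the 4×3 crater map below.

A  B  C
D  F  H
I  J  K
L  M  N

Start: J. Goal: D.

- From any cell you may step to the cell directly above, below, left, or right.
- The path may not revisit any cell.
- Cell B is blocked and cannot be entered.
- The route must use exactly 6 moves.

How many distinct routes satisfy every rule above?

Need simple routes of exactly 6 moves from J to D (Manhattan distance 2, so 2 moves are spent on a detour and 2 undoing it).
Enumerating: J M N K H F D | J K N M L I D.
That gives 2 routes.

2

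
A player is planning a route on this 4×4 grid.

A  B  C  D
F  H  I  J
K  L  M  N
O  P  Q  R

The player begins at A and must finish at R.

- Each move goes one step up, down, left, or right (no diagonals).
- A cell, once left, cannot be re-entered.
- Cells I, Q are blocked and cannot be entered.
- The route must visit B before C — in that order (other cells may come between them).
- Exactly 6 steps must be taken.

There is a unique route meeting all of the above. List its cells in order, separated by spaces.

The waypoints must appear in the order B, C, with no cell reused.
Route from A: 3× right (reaching D), 3× down (reaching R) — 6 moves in all.
Check: order respected (B at step 1, C at step 2); 6 moves as required.

A B C D J N R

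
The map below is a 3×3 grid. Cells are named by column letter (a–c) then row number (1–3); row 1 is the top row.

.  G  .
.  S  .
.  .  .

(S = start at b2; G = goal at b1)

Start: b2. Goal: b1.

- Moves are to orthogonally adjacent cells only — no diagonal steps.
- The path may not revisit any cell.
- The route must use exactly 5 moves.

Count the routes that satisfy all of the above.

Need simple routes of exactly 5 moves from b2 to b1 (Manhattan distance 1, so 2 moves are spent on a detour and 2 undoing it).
Enumerating: b2 b3 a3 a2 a1 b1 | b2 b3 c3 c2 c1 b1.
That gives 2 routes.

2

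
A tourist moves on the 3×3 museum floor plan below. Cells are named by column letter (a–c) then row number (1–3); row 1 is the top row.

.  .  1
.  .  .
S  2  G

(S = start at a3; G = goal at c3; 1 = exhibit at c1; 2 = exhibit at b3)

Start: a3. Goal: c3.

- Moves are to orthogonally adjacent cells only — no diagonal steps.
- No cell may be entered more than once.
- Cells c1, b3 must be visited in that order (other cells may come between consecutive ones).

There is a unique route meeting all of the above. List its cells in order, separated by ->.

a3 -> a2 -> a1 -> b1 -> c1 -> c2 -> b2 -> b3 -> c3

The waypoints must appear in the order c1, b3, with no cell reused.
Route from a3: 2× up (reaching a1), 2× right (reaching c1), down to c2, left to b2, down to b3, right to c3 — 8 moves in all.
Check: order respected (1 at step 4, 2 at step 7).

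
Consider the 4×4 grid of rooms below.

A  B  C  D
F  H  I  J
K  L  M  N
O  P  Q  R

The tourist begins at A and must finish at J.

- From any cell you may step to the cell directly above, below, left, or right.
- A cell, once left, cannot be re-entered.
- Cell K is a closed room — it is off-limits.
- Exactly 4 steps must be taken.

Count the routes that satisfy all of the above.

Need simple routes of exactly 4 moves from A to J (Manhattan distance 4, so 0 moves are spent on a detour and 0 undoing it).
Enumerating: A F H I J | A B H I J | A B C I J | A B C D J.
That gives 4 routes.

4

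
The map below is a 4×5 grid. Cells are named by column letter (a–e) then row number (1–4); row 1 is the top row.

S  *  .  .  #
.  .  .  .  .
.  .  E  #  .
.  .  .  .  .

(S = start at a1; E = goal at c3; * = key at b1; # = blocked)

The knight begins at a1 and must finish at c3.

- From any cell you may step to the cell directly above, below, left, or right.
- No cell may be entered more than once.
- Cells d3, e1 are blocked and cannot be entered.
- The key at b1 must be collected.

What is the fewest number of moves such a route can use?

Any route passes through b1 somewhere between a1 and c3. Summing Manhattan distances along the two legs (a1 → b1 → c3) gives a lower bound of 1 + 3 = 4 moves.
A route of 4 moves achieves this: a1 → b1 → b2 → b3 → c3.
Since 4 matches the lower bound, it is optimal.

4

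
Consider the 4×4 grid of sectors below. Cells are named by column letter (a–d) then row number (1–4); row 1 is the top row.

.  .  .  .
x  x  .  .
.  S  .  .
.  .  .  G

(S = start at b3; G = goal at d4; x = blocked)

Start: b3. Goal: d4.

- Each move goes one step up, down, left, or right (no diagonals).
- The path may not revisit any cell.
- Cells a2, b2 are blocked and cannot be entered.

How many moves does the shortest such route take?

3

The Manhattan distance from b3 to d4 is |3−4| + |2−4| = 3, so at least 3 moves are needed.
A route of 3 moves achieves this: b3 → b4 → c4 → d4.
Since 3 matches the lower bound, it is optimal.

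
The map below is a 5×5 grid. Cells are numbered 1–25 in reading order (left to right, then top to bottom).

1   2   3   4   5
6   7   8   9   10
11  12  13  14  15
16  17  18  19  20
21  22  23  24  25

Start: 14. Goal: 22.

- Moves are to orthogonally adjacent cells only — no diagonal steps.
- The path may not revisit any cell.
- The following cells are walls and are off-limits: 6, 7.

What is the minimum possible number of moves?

4

The Manhattan distance from 14 to 22 is |3−5| + |4−2| = 4, so at least 4 moves are needed.
A route of 4 moves achieves this: 14 → 19 → 24 → 23 → 22.
Since 4 matches the lower bound, it is optimal.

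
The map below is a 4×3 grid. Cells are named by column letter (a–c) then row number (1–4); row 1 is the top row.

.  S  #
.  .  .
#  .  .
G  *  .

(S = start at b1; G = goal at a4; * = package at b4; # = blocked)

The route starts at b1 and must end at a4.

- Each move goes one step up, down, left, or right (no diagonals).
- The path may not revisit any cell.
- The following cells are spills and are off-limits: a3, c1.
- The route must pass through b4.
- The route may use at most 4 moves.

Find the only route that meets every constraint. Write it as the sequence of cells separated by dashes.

Any route must reach b4 and still end at a4 within 4 moves, so the order of the required stops is forced.
Route from b1: down 3 to b4, left 1 to a4 — 4 moves in all.
Check: all required cells visited; 4 ≤ 4 moves.

b1 - b2 - b3 - b4 - a4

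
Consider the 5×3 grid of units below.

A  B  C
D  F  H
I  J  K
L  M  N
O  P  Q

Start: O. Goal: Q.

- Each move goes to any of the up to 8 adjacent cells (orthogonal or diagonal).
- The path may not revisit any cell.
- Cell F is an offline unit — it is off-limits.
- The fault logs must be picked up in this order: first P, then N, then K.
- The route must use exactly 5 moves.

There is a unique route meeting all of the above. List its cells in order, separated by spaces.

O P N K M Q

The waypoints must appear in the order P, N, K, with no cell reused.
Route from O: right 1 to P, up-right 1 to N, up 1 to K, down-left 1 to M, down-right 1 to Q — 5 moves in all.
Check: order respected (P at step 1, N at step 2, K at step 3); 5 moves as required.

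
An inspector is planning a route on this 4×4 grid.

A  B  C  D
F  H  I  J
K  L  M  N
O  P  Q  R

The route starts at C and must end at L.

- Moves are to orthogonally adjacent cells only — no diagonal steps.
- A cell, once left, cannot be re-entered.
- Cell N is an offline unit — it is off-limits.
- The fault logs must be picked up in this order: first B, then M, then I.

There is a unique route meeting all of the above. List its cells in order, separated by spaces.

The waypoints must appear in the order B, M, I, with no cell reused.
Route from C: 2× left (reaching A), 3× down (reaching O), 2× right (reaching Q), 2× up (reaching I), left to H, down to L — 11 moves in all.
Check: order respected (B at step 1, M at step 8, I at step 9).

C B A F K O P Q M I H L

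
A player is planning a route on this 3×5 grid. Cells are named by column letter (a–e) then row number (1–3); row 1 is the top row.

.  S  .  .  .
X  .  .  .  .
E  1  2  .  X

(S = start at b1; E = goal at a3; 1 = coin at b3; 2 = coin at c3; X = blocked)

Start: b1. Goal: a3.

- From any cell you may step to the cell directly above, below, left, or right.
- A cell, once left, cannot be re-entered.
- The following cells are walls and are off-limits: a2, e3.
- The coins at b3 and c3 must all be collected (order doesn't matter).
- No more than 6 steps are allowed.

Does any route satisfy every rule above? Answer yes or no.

yes

One route that works: b1 → b2 → c2 → c3 → b3 → a3.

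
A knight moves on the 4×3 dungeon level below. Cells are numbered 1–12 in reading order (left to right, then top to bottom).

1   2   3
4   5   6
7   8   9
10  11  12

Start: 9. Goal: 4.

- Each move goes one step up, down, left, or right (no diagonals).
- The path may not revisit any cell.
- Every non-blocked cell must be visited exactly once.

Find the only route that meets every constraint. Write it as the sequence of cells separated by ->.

Need to visit all 12 open cells exactly once, starting at 9 and ending at 4.
Cell 12 has only two open neighbours (9 and 11), so the path must pass straight through it: one of those is the cell it's entered from and the other is where it exits.
Route from 9: down 1 to 12, left 2 to 10, up 1 to 7, right 1 to 8, up 1 to 5, right 1 to 6, up 1 to 3, left 2 to 1, down 1 to 4 — 11 moves in all.
Check: all 12 open cells covered.

9 -> 12 -> 11 -> 10 -> 7 -> 8 -> 5 -> 6 -> 3 -> 2 -> 1 -> 4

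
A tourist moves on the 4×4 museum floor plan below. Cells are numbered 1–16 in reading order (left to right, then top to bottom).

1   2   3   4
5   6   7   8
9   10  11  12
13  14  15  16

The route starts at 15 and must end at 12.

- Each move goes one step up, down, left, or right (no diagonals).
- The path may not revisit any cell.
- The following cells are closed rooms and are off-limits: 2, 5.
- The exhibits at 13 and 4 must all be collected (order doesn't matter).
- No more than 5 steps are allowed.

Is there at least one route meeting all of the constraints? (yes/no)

no

Even ignoring the no-revisit rule, getting from 15 to 12, taking the cheapest ordering 15 → 13 → 4 → 12 needs at least 2 + 6 + 2 = 10 moves (Manhattan distance per leg), which exceeds the 5-move limit.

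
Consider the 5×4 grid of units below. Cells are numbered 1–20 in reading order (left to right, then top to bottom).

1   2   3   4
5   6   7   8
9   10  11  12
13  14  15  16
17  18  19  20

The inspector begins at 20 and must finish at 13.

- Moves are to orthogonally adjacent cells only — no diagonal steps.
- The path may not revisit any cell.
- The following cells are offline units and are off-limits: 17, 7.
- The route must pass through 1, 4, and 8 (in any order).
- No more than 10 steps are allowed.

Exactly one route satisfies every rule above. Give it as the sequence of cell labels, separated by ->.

The 10-move cap with required stops at 1, 4, 8 leaves no slack for detours.
Route from 20: 4× up (reaching 4), 3× left (reaching 1), 3× down (reaching 13) — 10 moves in all.
Check: all required cells visited; 10 ≤ 10 moves.

20 -> 16 -> 12 -> 8 -> 4 -> 3 -> 2 -> 1 -> 5 -> 9 -> 13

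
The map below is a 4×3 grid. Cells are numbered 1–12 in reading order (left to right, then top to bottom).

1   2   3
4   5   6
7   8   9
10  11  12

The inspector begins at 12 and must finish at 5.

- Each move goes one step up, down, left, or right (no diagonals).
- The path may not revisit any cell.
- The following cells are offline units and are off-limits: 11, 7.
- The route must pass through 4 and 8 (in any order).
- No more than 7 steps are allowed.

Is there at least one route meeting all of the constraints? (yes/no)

no

Exhausting the options from 12, every branch either dead-ends against blocked cells, would have to re-enter a cell already used, runs past the 7-move limit, or reaches the goal with a constraint still unmet.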